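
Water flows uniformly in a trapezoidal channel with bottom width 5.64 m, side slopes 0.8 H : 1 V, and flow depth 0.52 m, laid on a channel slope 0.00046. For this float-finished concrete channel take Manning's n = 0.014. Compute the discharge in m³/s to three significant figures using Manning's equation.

A = (b + z·y)·y = (5.64 + 0.8×0.52)×0.52 = 3.149 m²
P = b + 2y√(1+z²) = 5.64 + 2×0.52×√(1+0.8²) = 6.972 m
R = A/P = 3.149/6.972 = 0.4517 m
Q = (1/n)·A·R^(2/3)·S^(1/2) = (1/0.014) × 3.149 × 0.4517^(2/3) × 0.00046^(1/2) = 2.840 m³/s

2.84 m³/s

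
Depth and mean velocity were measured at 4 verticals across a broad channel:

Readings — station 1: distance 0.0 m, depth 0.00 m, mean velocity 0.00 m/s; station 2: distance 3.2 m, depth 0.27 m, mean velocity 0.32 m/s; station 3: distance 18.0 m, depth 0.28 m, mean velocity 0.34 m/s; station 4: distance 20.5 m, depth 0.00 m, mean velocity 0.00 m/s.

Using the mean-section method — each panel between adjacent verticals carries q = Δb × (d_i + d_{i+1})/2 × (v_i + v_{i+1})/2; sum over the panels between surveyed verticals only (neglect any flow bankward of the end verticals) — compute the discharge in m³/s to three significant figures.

Panel 1-2: Δb = 3.2 m, d̄ = (0.00+0.27)/2 = 0.135, v̄ = (0.00+0.32)/2 = 0.16 → q = 3.2×0.135×0.16 = 0.06912 m³/s
Panel 2-3: Δb = 14.8 m, d̄ = (0.27+0.28)/2 = 0.275, v̄ = (0.32+0.34)/2 = 0.33 → q = 14.8×0.275×0.33 = 1.343 m³/s
Panel 3-4: Δb = 2.5 m, d̄ = (0.28+0.00)/2 = 0.14, v̄ = (0.34+0.00)/2 = 0.17 → q = 2.5×0.14×0.17 = 0.05950 m³/s
Q = Σ q = 1.472 m³/s

1.47 m³/s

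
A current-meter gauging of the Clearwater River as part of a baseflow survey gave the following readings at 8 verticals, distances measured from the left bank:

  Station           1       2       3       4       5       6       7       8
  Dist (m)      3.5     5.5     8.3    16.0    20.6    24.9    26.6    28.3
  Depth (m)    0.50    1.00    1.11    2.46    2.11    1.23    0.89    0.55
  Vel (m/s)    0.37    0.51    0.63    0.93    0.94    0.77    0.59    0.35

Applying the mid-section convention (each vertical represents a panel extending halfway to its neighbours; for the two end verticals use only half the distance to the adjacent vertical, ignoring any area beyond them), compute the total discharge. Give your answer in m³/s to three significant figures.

31.9 m³/s

w_1 = (5.5 − 3.5)/2 = 1 m; q_1 = 0.37 × 0.50 × 1 = 0.1850 m³/s
w_2 = (8.3 − 3.5)/2 = 2.4 m; q_2 = 0.51 × 1.00 × 2.4 = 1.224 m³/s
w_3 = (16.0 − 5.5)/2 = 5.25 m; q_3 = 0.63 × 1.11 × 5.25 = 3.671 m³/s
w_4 = (20.6 − 8.3)/2 = 6.15 m; q_4 = 0.93 × 2.46 × 6.15 = 14.07 m³/s
w_5 = (24.9 − 16.0)/2 = 4.45 m; q_5 = 0.94 × 2.11 × 4.45 = 8.826 m³/s
w_6 = (26.6 − 20.6)/2 = 3 m; q_6 = 0.77 × 1.23 × 3 = 2.841 m³/s
w_7 = (28.3 − 24.9)/2 = 1.7 m; q_7 = 0.59 × 0.89 × 1.7 = 0.8927 m³/s
w_8 = (28.3 − 26.6)/2 = 0.85 m; q_8 = 0.35 × 0.55 × 0.85 = 0.1636 m³/s
Q = Σ qᵢ = 31.87 m³/s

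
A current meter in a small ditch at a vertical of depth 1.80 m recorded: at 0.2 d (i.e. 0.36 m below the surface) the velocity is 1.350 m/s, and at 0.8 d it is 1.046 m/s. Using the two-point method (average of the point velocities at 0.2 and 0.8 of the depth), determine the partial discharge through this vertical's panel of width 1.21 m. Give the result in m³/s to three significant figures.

2.61 m³/s

v̄ = (1.350 + 1.046) / 2 = 1.198 m/s
q = v̄ × d × w = 1.198 × 1.80 × 1.21 = 2.609 m³/s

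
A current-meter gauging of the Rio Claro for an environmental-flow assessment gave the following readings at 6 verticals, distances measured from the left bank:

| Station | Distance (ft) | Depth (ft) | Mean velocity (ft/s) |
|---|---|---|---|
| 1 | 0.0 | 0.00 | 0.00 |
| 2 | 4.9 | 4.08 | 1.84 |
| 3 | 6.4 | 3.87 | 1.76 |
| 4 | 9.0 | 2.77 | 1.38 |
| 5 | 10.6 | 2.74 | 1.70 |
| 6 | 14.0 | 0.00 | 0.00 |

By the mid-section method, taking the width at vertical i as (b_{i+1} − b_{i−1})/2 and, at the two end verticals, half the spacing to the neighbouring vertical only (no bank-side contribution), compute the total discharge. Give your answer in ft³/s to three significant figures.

57.7 ft³/s

w_2 = (6.4 − 0.0)/2 = 3.2 ft; q_2 = 1.84 × 4.08 × 3.2 = 24.02 ft³/s
w_3 = (9.0 − 4.9)/2 = 2.05 ft; q_3 = 1.76 × 3.87 × 2.05 = 13.96 ft³/s
w_4 = (10.6 − 6.4)/2 = 2.1 ft; q_4 = 1.38 × 2.77 × 2.1 = 8.027 ft³/s
w_5 = (14.0 − 9.0)/2 = 2.5 ft; q_5 = 1.70 × 2.74 × 2.5 = 11.65 ft³/s
Stations 1, 6 contribute zero (depth or velocity is 0).
Q = Σ qᵢ = 57.66 ft³/s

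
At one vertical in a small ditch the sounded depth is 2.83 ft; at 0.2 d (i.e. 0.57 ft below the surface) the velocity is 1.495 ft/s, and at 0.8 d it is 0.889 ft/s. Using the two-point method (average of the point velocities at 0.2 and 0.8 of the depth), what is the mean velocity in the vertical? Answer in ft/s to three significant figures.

v̄ = (1.495 + 0.889) / 2 = 1.192 ft/s

1.19 ft/s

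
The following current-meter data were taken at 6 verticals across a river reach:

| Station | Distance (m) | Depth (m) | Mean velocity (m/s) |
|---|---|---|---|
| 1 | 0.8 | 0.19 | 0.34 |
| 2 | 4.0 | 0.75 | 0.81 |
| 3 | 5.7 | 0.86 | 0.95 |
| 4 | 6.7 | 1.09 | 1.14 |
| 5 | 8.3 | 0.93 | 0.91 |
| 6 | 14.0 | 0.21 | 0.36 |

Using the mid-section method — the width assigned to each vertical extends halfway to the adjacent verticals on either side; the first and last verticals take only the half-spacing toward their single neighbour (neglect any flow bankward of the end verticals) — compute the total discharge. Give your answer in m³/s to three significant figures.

w_1 = (4.0 − 0.8)/2 = 1.6 m; q_1 = 0.34 × 0.19 × 1.6 = 0.1034 m³/s
w_2 = (5.7 − 0.8)/2 = 2.45 m; q_2 = 0.81 × 0.75 × 2.45 = 1.488 m³/s
w_3 = (6.7 − 4.0)/2 = 1.35 m; q_3 = 0.95 × 0.86 × 1.35 = 1.103 m³/s
w_4 = (8.3 − 5.7)/2 = 1.3 m; q_4 = 1.14 × 1.09 × 1.3 = 1.615 m³/s
w_5 = (14.0 − 6.7)/2 = 3.65 m; q_5 = 0.91 × 0.93 × 3.65 = 3.089 m³/s
w_6 = (14.0 − 8.3)/2 = 2.85 m; q_6 = 0.36 × 0.21 × 2.85 = 0.2155 m³/s
Q = Σ qᵢ = 7.615 m³/s

7.61 m³/s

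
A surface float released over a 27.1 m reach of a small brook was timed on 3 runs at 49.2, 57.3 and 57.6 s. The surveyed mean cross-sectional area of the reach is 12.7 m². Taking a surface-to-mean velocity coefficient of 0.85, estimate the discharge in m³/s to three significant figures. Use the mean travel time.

5.35 m³/s

t̄ = (49.2 + 57.3 + 57.6) / 3 = 54.7 s
v_surface = L / t̄ = 27.1 / 54.7 = 0.4954 m/s
v_mean = 0.85 × 0.4954 = 0.4211 m/s
Q = A × v_mean = 12.7 × 0.4211 = 5.348 m³/s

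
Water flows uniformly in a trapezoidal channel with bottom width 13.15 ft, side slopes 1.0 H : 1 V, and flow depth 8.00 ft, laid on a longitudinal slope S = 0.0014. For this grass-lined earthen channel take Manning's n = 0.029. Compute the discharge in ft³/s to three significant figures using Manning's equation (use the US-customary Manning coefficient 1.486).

914 ft³/s

A = (b + z·y)·y = (13.15 + 1.0×8.00)×8.00 = 169.2 ft²
P = b + 2y√(1+z²) = 13.15 + 2×8.00×√(1+1.0²) = 35.78 ft
R = A/P = 169.2/35.78 = 4.729 ft
Q = (1.486/n)·A·R^(2/3)·S^(1/2) = (1.486/0.029) × 169.2 × 4.729^(2/3) × 0.0014^(1/2) = 914.0 ft³/s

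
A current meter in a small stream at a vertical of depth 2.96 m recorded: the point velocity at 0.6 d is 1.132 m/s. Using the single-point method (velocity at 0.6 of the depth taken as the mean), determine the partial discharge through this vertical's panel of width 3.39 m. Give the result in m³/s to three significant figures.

11.4 m³/s

v̄ = v₀.₆ = 1.132 m/s
q = v̄ × d × w = 1.132 × 2.96 × 3.39 = 11.36 m³/s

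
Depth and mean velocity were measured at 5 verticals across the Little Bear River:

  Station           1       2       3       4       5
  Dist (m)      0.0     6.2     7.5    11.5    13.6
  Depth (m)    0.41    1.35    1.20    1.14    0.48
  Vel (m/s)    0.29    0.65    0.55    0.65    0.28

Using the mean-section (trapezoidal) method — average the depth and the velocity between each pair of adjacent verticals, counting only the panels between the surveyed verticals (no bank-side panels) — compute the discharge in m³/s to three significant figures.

Panel 1-2: Δb = 6.2 m, d̄ = (0.41+1.35)/2 = 0.88, v̄ = (0.29+0.65)/2 = 0.47 → q = 6.2×0.88×0.47 = 2.564 m³/s
Panel 2-3: Δb = 1.3 m, d̄ = (1.35+1.20)/2 = 1.275, v̄ = (0.65+0.55)/2 = 0.6 → q = 1.3×1.275×0.6 = 0.9945 m³/s
Panel 3-4: Δb = 4 m, d̄ = (1.20+1.14)/2 = 1.17, v̄ = (0.55+0.65)/2 = 0.6 → q = 4×1.17×0.6 = 2.808 m³/s
Panel 4-5: Δb = 2.1 m, d̄ = (1.14+0.48)/2 = 0.81, v̄ = (0.65+0.28)/2 = 0.465 → q = 2.1×0.81×0.465 = 0.7910 m³/s
Q = Σ q = 7.158 m³/s

7.16 m³/s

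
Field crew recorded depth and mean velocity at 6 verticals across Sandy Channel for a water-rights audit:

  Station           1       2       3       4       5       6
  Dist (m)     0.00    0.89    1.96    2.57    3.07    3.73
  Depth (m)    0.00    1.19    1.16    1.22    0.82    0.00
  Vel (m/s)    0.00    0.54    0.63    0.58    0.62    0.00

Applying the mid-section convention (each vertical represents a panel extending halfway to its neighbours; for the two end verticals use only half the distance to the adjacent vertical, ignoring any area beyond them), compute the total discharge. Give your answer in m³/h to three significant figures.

w_2 = (1.96 − 0.00)/2 = 0.98 m; q_2 = 0.54 × 1.19 × 0.98 = 0.6297 m³/s
w_3 = (2.57 − 0.89)/2 = 0.84 m; q_3 = 0.63 × 1.16 × 0.84 = 0.6139 m³/s
w_4 = (3.07 − 1.96)/2 = 0.555 m; q_4 = 0.58 × 1.22 × 0.555 = 0.3927 m³/s
w_5 = (3.73 − 2.57)/2 = 0.58 m; q_5 = 0.62 × 0.82 × 0.58 = 0.2949 m³/s
Stations 1, 6 contribute zero (depth or velocity is 0).
Q = Σ qᵢ = 1.931 m³/s
= 1.931 × 3600 = 6952 m³/h

6950 m³/h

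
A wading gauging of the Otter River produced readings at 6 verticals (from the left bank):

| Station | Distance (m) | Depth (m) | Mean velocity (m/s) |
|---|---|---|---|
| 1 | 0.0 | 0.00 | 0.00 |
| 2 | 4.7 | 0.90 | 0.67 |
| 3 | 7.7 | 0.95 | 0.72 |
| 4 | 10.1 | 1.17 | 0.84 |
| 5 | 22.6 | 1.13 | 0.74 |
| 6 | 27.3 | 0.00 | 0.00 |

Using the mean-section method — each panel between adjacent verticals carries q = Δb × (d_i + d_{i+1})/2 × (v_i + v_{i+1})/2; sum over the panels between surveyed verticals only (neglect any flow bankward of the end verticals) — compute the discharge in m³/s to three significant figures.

Panel 1-2: Δb = 4.7 m, d̄ = (0.00+0.90)/2 = 0.45, v̄ = (0.00+0.67)/2 = 0.335 → q = 4.7×0.45×0.335 = 0.7085 m³/s
Panel 2-3: Δb = 3 m, d̄ = (0.90+0.95)/2 = 0.925, v̄ = (0.67+0.72)/2 = 0.695 → q = 3×0.925×0.695 = 1.929 m³/s
Panel 3-4: Δb = 2.4 m, d̄ = (0.95+1.17)/2 = 1.06, v̄ = (0.72+0.84)/2 = 0.78 → q = 2.4×1.06×0.78 = 1.984 m³/s
Panel 4-5: Δb = 12.5 m, d̄ = (1.17+1.13)/2 = 1.15, v̄ = (0.84+0.74)/2 = 0.79 → q = 12.5×1.15×0.79 = 11.36 m³/s
Panel 5-6: Δb = 4.7 m, d̄ = (1.13+0.00)/2 = 0.565, v̄ = (0.74+0.00)/2 = 0.37 → q = 4.7×0.565×0.37 = 0.9825 m³/s
Q = Σ q = 16.96 m³/s

17.0 m³/s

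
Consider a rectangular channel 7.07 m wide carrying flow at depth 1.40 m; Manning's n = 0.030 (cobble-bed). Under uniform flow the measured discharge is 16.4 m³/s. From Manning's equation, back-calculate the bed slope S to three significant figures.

0.00246

A = b·y = 7.07 × 1.40 = 9.898 m²
P = b + 2y = 7.07 + 2×1.40 = 9.870 m
R = A/P = 9.898/9.870 = 1.003 m
S = (Q·n / (1·A·R^(2/3)))² = (16.4×0.030 / (1×9.898×1.002))² = 0.002461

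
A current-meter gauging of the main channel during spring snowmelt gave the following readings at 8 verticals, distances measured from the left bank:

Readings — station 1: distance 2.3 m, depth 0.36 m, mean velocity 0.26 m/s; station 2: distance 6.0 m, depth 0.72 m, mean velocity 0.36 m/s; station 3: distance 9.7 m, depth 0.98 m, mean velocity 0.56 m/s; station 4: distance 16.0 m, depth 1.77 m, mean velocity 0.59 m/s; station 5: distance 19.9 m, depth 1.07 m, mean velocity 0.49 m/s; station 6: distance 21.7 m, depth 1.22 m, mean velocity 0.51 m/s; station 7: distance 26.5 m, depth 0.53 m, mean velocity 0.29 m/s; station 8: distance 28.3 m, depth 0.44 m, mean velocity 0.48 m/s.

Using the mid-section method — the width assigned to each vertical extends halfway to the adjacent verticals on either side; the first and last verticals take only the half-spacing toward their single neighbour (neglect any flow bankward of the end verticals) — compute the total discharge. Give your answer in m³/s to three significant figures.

13.4 m³/s

w_1 = (6.0 − 2.3)/2 = 1.85 m; q_1 = 0.26 × 0.36 × 1.85 = 0.1732 m³/s
w_2 = (9.7 − 2.3)/2 = 3.7 m; q_2 = 0.36 × 0.72 × 3.7 = 0.9590 m³/s
w_3 = (16.0 − 6.0)/2 = 5 m; q_3 = 0.56 × 0.98 × 5 = 2.744 m³/s
w_4 = (19.9 − 9.7)/2 = 5.1 m; q_4 = 0.59 × 1.77 × 5.1 = 5.326 m³/s
w_5 = (21.7 − 16.0)/2 = 2.85 m; q_5 = 0.49 × 1.07 × 2.85 = 1.494 m³/s
w_6 = (26.5 − 19.9)/2 = 3.3 m; q_6 = 0.51 × 1.22 × 3.3 = 2.053 m³/s
w_7 = (28.3 − 21.7)/2 = 3.3 m; q_7 = 0.29 × 0.53 × 3.3 = 0.5072 m³/s
w_8 = (28.3 − 26.5)/2 = 0.9 m; q_8 = 0.48 × 0.44 × 0.9 = 0.1901 m³/s
Q = Σ qᵢ = 13.45 m³/s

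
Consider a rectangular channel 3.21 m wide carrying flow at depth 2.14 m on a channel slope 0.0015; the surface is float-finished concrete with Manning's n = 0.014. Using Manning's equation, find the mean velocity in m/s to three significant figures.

2.61 m/s

A = b·y = 3.21 × 2.14 = 6.869 m²
P = b + 2y = 3.21 + 2×2.14 = 7.490 m
R = A/P = 6.869/7.490 = 0.9171 m
Q = (1/n)·A·R^(2/3)·S^(1/2) = (1/0.014) × 6.869 × 0.9171^(2/3) × 0.0015^(1/2) = 17.94 m³/s
V = Q/A = 17.94/6.869 = 2.611 m/s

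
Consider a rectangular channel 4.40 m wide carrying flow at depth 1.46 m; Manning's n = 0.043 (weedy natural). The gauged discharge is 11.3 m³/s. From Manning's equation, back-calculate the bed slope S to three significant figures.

A = b·y = 4.40 × 1.46 = 6.424 m²
P = b + 2y = 4.40 + 2×1.46 = 7.320 m
R = A/P = 6.424/7.320 = 0.8776 m
S = (Q·n / (1·A·R^(2/3)))² = (11.3×0.043 / (1×6.424×0.9166))² = 0.006809

0.00681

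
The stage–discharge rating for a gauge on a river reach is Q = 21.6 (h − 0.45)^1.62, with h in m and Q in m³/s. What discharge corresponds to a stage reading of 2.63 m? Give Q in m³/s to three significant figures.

Q = 21.6 × (2.63 − 0.45)^1.62 = 21.6 × 2.18^1.62 = 76.34 m³/s

76.3 m³/s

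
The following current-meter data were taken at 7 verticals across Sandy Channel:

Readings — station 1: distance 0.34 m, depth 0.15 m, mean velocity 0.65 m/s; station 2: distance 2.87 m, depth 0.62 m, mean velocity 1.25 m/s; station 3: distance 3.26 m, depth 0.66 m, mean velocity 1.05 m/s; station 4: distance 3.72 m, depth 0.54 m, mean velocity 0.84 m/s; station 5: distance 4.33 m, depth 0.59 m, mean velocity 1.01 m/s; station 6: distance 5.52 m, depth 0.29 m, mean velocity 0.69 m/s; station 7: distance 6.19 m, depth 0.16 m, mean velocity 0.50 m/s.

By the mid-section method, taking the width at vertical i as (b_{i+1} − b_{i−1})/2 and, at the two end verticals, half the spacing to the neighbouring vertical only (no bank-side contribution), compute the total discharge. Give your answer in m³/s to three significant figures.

w_1 = (2.87 − 0.34)/2 = 1.265 m; q_1 = 0.65 × 0.15 × 1.265 = 0.1233 m³/s
w_2 = (3.26 − 0.34)/2 = 1.46 m; q_2 = 1.25 × 0.62 × 1.46 = 1.132 m³/s
w_3 = (3.72 − 2.87)/2 = 0.425 m; q_3 = 1.05 × 0.66 × 0.425 = 0.2945 m³/s
w_4 = (4.33 − 3.26)/2 = 0.535 m; q_4 = 0.84 × 0.54 × 0.535 = 0.2427 m³/s
w_5 = (5.52 − 3.72)/2 = 0.9 m; q_5 = 1.01 × 0.59 × 0.9 = 0.5363 m³/s
w_6 = (6.19 − 4.33)/2 = 0.93 m; q_6 = 0.69 × 0.29 × 0.93 = 0.1861 m³/s
w_7 = (6.19 − 5.52)/2 = 0.335 m; q_7 = 0.50 × 0.16 × 0.335 = 0.02680 m³/s
Q = Σ qᵢ = 2.541 m³/s

2.54 m³/s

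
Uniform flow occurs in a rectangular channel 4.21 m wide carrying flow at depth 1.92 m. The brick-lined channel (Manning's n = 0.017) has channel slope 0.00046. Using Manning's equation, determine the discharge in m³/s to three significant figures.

A = b·y = 4.21 × 1.92 = 8.083 m²
P = b + 2y = 4.21 + 2×1.92 = 8.050 m
R = A/P = 8.083/8.050 = 1.004 m
Q = (1/n)·A·R^(2/3)·S^(1/2) = (1/0.017) × 8.083 × 1.004^(2/3) × 0.00046^(1/2) = 10.23 m³/s

10.2 m³/s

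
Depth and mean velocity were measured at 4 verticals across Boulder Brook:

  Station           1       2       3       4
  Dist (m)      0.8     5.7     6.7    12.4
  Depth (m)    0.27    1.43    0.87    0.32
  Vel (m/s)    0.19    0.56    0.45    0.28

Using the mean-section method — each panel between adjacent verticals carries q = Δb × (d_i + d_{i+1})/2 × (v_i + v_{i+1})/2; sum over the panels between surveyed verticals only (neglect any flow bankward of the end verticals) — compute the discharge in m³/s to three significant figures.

Panel 1-2: Δb = 4.9 m, d̄ = (0.27+1.43)/2 = 0.85, v̄ = (0.19+0.56)/2 = 0.375 → q = 4.9×0.85×0.375 = 1.562 m³/s
Panel 2-3: Δb = 1 m, d̄ = (1.43+0.87)/2 = 1.15, v̄ = (0.56+0.45)/2 = 0.505 → q = 1×1.15×0.505 = 0.5808 m³/s
Panel 3-4: Δb = 5.7 m, d̄ = (0.87+0.32)/2 = 0.595, v̄ = (0.45+0.28)/2 = 0.365 → q = 5.7×0.595×0.365 = 1.238 m³/s
Q = Σ q = 3.381 m³/s

3.38 m³/s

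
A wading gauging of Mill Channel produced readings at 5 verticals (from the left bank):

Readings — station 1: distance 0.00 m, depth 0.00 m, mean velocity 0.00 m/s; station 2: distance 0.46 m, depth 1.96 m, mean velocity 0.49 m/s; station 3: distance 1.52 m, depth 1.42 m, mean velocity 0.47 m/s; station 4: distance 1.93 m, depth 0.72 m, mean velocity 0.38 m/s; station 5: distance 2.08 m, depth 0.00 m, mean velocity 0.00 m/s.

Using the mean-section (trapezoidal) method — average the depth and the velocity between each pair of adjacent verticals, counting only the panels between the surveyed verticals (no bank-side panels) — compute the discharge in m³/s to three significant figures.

1.17 m³/s

Panel 1-2: Δb = 0.46 m, d̄ = (0.00+1.96)/2 = 0.98, v̄ = (0.00+0.49)/2 = 0.245 → q = 0.46×0.98×0.245 = 0.1104 m³/s
Panel 2-3: Δb = 1.06 m, d̄ = (1.96+1.42)/2 = 1.69, v̄ = (0.49+0.47)/2 = 0.48 → q = 1.06×1.69×0.48 = 0.8599 m³/s
Panel 3-4: Δb = 0.41 m, d̄ = (1.42+0.72)/2 = 1.07, v̄ = (0.47+0.38)/2 = 0.425 → q = 0.41×1.07×0.425 = 0.1864 m³/s
Panel 4-5: Δb = 0.15 m, d̄ = (0.72+0.00)/2 = 0.36, v̄ = (0.38+0.00)/2 = 0.19 → q = 0.15×0.36×0.19 = 0.01026 m³/s
Q = Σ q = 1.167 m³/s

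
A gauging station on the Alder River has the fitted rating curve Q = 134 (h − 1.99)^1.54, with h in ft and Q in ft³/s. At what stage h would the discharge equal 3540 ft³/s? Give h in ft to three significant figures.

10.4 ft

h − h₀ = (Q/C)^(1/b) = (3540/134)^(1/1.54) = 8.381 ft
h = 1.99 + 8.381 = 10.37 ft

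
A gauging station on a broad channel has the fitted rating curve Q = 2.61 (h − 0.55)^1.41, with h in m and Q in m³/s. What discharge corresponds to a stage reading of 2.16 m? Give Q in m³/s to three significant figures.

Q = 2.61 × (2.16 − 0.55)^1.41 = 2.61 × 1.61^1.41 = 5.108 m³/s

5.11 m³/s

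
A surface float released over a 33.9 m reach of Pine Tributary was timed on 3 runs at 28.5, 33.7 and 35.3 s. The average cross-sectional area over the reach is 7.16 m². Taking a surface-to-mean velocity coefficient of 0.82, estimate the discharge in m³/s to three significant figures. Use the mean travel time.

t̄ = (28.5 + 33.7 + 35.3) / 3 = 32.5 s
v_surface = L / t̄ = 33.9 / 32.5 = 1.043 m/s
v_mean = 0.82 × 1.043 = 0.8553 m/s
Q = A × v_mean = 7.16 × 0.8553 = 6.124 m³/s

6.12 m³/s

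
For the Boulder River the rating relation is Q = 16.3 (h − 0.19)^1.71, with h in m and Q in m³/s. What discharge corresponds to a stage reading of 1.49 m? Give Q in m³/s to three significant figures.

Q = 16.3 × (1.49 − 0.19)^1.71 = 16.3 × 1.3^1.71 = 25.53 m³/s

25.5 m³/s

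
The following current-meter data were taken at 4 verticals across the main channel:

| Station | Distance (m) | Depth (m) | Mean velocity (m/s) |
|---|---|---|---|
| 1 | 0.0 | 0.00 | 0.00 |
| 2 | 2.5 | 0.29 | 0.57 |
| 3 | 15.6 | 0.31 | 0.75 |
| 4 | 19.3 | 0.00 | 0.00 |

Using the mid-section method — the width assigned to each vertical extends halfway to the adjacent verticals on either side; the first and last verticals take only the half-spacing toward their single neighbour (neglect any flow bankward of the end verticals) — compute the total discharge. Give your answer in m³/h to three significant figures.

11700 m³/h

w_2 = (15.6 − 0.0)/2 = 7.8 m; q_2 = 0.57 × 0.29 × 7.8 = 1.289 m³/s
w_3 = (19.3 − 2.5)/2 = 8.4 m; q_3 = 0.75 × 0.31 × 8.4 = 1.953 m³/s
Stations 1, 4 contribute zero (depth or velocity is 0).
Q = Σ qᵢ = 3.242 m³/s
= 3.242 × 3600 = 11670 m³/h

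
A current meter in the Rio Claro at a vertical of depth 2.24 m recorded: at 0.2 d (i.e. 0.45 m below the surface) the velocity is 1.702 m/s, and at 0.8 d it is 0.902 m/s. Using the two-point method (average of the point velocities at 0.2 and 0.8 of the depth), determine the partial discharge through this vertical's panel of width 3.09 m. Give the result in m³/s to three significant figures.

9.01 m³/s

v̄ = (1.702 + 0.902) / 2 = 1.302 m/s
q = v̄ × d × w = 1.302 × 2.24 × 3.09 = 9.012 m³/s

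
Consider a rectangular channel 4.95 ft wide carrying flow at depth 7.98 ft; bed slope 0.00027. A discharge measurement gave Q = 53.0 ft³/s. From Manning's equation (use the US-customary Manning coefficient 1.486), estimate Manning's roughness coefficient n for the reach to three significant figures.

A = b·y = 4.95 × 7.98 = 39.50 ft²
P = b + 2y = 4.95 + 2×7.98 = 20.91 ft
R = A/P = 39.50/20.91 = 1.889 ft
n = (1.486/Q)·A·R^(2/3)·S^(1/2) = (1.486/53.0) × 39.50 × 1.528 × 0.01643 = 0.02781

0.0278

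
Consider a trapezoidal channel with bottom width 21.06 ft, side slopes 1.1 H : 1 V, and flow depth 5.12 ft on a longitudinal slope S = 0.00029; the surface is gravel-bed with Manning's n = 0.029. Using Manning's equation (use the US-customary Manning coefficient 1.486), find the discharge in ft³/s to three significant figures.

A = (b + z·y)·y = (21.06 + 1.1×5.12)×5.12 = 136.7 ft²
P = b + 2y√(1+z²) = 21.06 + 2×5.12×√(1+1.1²) = 36.28 ft
R = A/P = 136.7/36.28 = 3.767 ft
Q = (1.486/n)·A·R^(2/3)·S^(1/2) = (1.486/0.029) × 136.7 × 3.767^(2/3) × 0.00029^(1/2) = 288.7 ft³/s

289 ft³/s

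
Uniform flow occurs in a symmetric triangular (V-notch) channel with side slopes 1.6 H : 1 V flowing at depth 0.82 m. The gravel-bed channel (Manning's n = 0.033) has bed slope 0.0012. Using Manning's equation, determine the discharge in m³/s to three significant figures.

0.558 m³/s

A = z·y² = 1.6×0.82² = 1.076 m²
P = 2y√(1+z²) = 2×0.82×√(1+1.6²) = 3.094 m
R = A/P = 1.076/3.094 = 0.3477 m
Q = (1/n)·A·R^(2/3)·S^(1/2) = (1/0.033) × 1.076 × 0.3477^(2/3) × 0.0012^(1/2) = 0.5584 m³/s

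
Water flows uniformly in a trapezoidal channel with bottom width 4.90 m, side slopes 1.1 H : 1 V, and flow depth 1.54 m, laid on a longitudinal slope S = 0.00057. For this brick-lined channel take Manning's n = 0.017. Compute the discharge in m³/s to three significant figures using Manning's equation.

A = (b + z·y)·y = (4.90 + 1.1×1.54)×1.54 = 10.15 m²
P = b + 2y√(1+z²) = 4.90 + 2×1.54×√(1+1.1²) = 9.479 m
R = A/P = 10.15/9.479 = 1.071 m
Q = (1/n)·A·R^(2/3)·S^(1/2) = (1/0.017) × 10.15 × 1.071^(2/3) × 0.00057^(1/2) = 14.93 m³/s

14.9 m³/s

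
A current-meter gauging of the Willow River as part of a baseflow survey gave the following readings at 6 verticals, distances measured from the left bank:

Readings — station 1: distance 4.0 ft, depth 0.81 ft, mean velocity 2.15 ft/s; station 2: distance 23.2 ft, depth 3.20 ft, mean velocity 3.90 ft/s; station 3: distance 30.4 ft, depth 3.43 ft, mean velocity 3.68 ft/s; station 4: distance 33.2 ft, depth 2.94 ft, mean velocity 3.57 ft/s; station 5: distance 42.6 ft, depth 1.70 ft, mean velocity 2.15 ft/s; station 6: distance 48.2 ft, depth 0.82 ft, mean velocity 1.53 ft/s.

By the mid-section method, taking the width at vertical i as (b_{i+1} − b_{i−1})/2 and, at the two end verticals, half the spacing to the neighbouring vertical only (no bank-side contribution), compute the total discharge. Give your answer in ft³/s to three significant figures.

w_1 = (23.2 − 4.0)/2 = 9.6 ft; q_1 = 2.15 × 0.81 × 9.6 = 16.72 ft³/s
w_2 = (30.4 − 4.0)/2 = 13.2 ft; q_2 = 3.90 × 3.20 × 13.2 = 164.7 ft³/s
w_3 = (33.2 − 23.2)/2 = 5 ft; q_3 = 3.68 × 3.43 × 5 = 63.11 ft³/s
w_4 = (42.6 − 30.4)/2 = 6.1 ft; q_4 = 3.57 × 2.94 × 6.1 = 64.02 ft³/s
w_5 = (48.2 − 33.2)/2 = 7.5 ft; q_5 = 2.15 × 1.70 × 7.5 = 27.41 ft³/s
w_6 = (48.2 − 42.6)/2 = 2.8 ft; q_6 = 1.53 × 0.82 × 2.8 = 3.513 ft³/s
Q = Σ qᵢ = 339.5 ft³/s

340 ft³/s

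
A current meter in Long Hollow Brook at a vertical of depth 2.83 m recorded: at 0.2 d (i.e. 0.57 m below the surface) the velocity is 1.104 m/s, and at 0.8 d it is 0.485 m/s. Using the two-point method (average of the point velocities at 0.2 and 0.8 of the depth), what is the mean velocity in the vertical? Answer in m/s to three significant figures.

0.795 m/s

v̄ = (1.104 + 0.485) / 2 = 0.7945 m/s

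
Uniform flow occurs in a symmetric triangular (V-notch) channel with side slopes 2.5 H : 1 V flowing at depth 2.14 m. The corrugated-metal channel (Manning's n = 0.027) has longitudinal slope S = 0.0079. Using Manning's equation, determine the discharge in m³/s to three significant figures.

37.5 m³/s

A = z·y² = 2.5×2.14² = 11.45 m²
P = 2y√(1+z²) = 2×2.14×√(1+2.5²) = 11.52 m
R = A/P = 11.45/11.52 = 0.9935 m
Q = (1/n)·A·R^(2/3)·S^(1/2) = (1/0.027) × 11.45 × 0.9935^(2/3) × 0.0079^(1/2) = 37.52 m³/s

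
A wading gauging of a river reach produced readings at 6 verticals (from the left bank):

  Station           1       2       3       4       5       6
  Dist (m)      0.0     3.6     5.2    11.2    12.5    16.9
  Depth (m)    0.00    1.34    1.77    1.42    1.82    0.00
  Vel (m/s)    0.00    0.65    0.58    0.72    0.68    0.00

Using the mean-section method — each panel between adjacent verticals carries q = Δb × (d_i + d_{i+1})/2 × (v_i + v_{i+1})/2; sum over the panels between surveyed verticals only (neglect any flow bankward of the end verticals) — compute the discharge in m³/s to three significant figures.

11.4 m³/s

Panel 1-2: Δb = 3.6 m, d̄ = (0.00+1.34)/2 = 0.67, v̄ = (0.00+0.65)/2 = 0.325 → q = 3.6×0.67×0.325 = 0.7839 m³/s
Panel 2-3: Δb = 1.6 m, d̄ = (1.34+1.77)/2 = 1.555, v̄ = (0.65+0.58)/2 = 0.615 → q = 1.6×1.555×0.615 = 1.530 m³/s
Panel 3-4: Δb = 6 m, d̄ = (1.77+1.42)/2 = 1.595, v̄ = (0.58+0.72)/2 = 0.65 → q = 6×1.595×0.65 = 6.221 m³/s
Panel 4-5: Δb = 1.3 m, d̄ = (1.42+1.82)/2 = 1.62, v̄ = (0.72+0.68)/2 = 0.7 → q = 1.3×1.62×0.7 = 1.474 m³/s
Panel 5-6: Δb = 4.4 m, d̄ = (1.82+0.00)/2 = 0.91, v̄ = (0.68+0.00)/2 = 0.34 → q = 4.4×0.91×0.34 = 1.361 m³/s
Q = Σ q = 11.37 m³/s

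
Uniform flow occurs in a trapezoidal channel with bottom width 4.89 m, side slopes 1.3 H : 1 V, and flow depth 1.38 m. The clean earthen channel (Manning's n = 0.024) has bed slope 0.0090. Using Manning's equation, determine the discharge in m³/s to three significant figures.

A = (b + z·y)·y = (4.89 + 1.3×1.38)×1.38 = 9.224 m²
P = b + 2y√(1+z²) = 4.89 + 2×1.38×√(1+1.3²) = 9.417 m
R = A/P = 9.224/9.417 = 0.9795 m
Q = (1/n)·A·R^(2/3)·S^(1/2) = (1/0.024) × 9.224 × 0.9795^(2/3) × 0.0090^(1/2) = 35.96 m³/s

36.0 m³/s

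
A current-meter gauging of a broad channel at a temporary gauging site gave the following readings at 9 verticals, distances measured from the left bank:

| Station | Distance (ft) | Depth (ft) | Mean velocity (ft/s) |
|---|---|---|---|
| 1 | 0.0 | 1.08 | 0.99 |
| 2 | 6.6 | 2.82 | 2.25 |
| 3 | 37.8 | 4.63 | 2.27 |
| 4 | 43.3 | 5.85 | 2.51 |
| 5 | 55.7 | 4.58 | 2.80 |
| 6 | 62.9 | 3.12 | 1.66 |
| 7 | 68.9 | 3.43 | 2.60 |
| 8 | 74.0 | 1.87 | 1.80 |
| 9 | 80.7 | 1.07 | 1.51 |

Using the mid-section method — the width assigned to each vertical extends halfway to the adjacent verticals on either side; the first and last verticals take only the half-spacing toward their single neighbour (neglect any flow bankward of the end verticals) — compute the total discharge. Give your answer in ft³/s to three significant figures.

w_1 = (6.6 − 0.0)/2 = 3.3 ft; q_1 = 0.99 × 1.08 × 3.3 = 3.528 ft³/s
w_2 = (37.8 − 0.0)/2 = 18.9 ft; q_2 = 2.25 × 2.82 × 18.9 = 119.9 ft³/s
w_3 = (43.3 − 6.6)/2 = 18.35 ft; q_3 = 2.27 × 4.63 × 18.35 = 192.9 ft³/s
w_4 = (55.7 − 37.8)/2 = 8.95 ft; q_4 = 2.51 × 5.85 × 8.95 = 131.4 ft³/s
w_5 = (62.9 − 43.3)/2 = 9.8 ft; q_5 = 2.80 × 4.58 × 9.8 = 125.7 ft³/s
w_6 = (68.9 − 55.7)/2 = 6.6 ft; q_6 = 1.66 × 3.12 × 6.6 = 34.18 ft³/s
w_7 = (74.0 − 62.9)/2 = 5.55 ft; q_7 = 2.60 × 3.43 × 5.55 = 49.49 ft³/s
w_8 = (80.7 − 68.9)/2 = 5.9 ft; q_8 = 1.80 × 1.87 × 5.9 = 19.86 ft³/s
w_9 = (80.7 − 74.0)/2 = 3.35 ft; q_9 = 1.51 × 1.07 × 3.35 = 5.413 ft³/s
Q = Σ qᵢ = 682.4 ft³/s

682 ft³/s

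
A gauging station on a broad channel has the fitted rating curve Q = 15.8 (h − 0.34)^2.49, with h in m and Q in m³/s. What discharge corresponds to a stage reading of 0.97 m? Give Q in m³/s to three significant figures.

Q = 15.8 × (0.97 − 0.34)^2.49 = 15.8 × 0.63^2.49 = 5.001 m³/s

5.00 m³/s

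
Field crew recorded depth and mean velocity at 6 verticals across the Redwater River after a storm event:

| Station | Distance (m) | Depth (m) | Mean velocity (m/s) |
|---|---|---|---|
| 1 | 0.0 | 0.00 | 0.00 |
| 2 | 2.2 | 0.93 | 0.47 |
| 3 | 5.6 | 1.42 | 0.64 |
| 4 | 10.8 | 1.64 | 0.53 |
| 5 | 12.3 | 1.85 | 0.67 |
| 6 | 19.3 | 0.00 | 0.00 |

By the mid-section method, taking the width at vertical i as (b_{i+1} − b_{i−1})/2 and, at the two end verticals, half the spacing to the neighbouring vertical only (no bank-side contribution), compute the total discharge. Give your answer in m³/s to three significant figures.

w_2 = (5.6 − 0.0)/2 = 2.8 m; q_2 = 0.47 × 0.93 × 2.8 = 1.224 m³/s
w_3 = (10.8 − 2.2)/2 = 4.3 m; q_3 = 0.64 × 1.42 × 4.3 = 3.908 m³/s
w_4 = (12.3 − 5.6)/2 = 3.35 m; q_4 = 0.53 × 1.64 × 3.35 = 2.912 m³/s
w_5 = (19.3 − 10.8)/2 = 4.25 m; q_5 = 0.67 × 1.85 × 4.25 = 5.268 m³/s
Stations 1, 6 contribute zero (depth or velocity is 0).
Q = Σ qᵢ = 13.31 m³/s

13.3 m³/s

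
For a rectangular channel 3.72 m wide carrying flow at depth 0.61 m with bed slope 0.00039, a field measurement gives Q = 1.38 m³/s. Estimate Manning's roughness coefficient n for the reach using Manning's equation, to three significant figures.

A = b·y = 3.72 × 0.61 = 2.269 m²
P = b + 2y = 3.72 + 2×0.61 = 4.940 m
R = A/P = 2.269/4.940 = 0.4594 m
n = (1/Q)·A·R^(2/3)·S^(1/2) = (1/1.38) × 2.269 × 0.5953 × 0.01975 = 0.01933

0.0193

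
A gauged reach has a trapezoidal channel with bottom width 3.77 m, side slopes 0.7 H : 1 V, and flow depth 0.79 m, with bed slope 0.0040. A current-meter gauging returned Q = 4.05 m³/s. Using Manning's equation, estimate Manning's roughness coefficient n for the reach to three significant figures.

A = (b + z·y)·y = (3.77 + 0.7×0.79)×0.79 = 3.415 m²
P = b + 2y√(1+z²) = 3.77 + 2×0.79×√(1+0.7²) = 5.699 m
R = A/P = 3.415/5.699 = 0.5993 m
n = (1/Q)·A·R^(2/3)·S^(1/2) = (1/4.05) × 3.415 × 0.7108 × 0.06325 = 0.03791

0.0379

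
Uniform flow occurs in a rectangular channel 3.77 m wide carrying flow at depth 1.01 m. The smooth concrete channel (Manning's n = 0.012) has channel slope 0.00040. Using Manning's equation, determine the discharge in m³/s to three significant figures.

A = b·y = 3.77 × 1.01 = 3.808 m²
P = b + 2y = 3.77 + 2×1.01 = 5.790 m
R = A/P = 3.808/5.790 = 0.6576 m
Q = (1/n)·A·R^(2/3)·S^(1/2) = (1/0.012) × 3.808 × 0.6576^(2/3) × 0.00040^(1/2) = 4.799 m³/s

4.80 m³/s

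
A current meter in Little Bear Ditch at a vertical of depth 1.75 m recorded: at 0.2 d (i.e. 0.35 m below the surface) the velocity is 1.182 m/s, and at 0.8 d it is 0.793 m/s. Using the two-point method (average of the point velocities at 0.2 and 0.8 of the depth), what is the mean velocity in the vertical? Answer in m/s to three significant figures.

v̄ = (1.182 + 0.793) / 2 = 0.9875 m/s

0.988 m/s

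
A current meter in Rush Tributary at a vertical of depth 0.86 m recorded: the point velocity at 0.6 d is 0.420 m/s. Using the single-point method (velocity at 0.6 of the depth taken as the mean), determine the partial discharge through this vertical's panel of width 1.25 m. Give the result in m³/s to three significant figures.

0.452 m³/s

v̄ = v₀.₆ = 0.420 m/s
q = v̄ × d × w = 0.4200 × 0.86 × 1.25 = 0.4515 m³/s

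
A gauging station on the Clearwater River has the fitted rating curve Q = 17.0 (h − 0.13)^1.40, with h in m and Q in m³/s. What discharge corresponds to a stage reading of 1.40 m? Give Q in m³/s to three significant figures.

23.8 m³/s

Q = 17.0 × (1.40 − 0.13)^1.40 = 17.0 × 1.27^1.40 = 23.76 m³/s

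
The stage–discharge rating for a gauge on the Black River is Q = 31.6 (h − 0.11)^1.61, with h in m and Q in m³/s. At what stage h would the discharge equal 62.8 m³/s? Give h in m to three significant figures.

h − h₀ = (Q/C)^(1/b) = (62.8/31.6)^(1/1.61) = 1.532 m
h = 0.11 + 1.532 = 1.642 m

1.64 m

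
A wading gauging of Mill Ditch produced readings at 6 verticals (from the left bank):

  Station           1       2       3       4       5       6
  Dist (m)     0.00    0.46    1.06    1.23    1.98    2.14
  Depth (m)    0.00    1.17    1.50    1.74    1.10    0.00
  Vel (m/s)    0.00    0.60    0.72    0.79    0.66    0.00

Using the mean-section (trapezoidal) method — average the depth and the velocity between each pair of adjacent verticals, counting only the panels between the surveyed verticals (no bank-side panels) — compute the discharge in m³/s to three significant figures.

Panel 1-2: Δb = 0.46 m, d̄ = (0.00+1.17)/2 = 0.585, v̄ = (0.00+0.60)/2 = 0.3 → q = 0.46×0.585×0.3 = 0.08073 m³/s
Panel 2-3: Δb = 0.6 m, d̄ = (1.17+1.50)/2 = 1.335, v̄ = (0.60+0.72)/2 = 0.66 → q = 0.6×1.335×0.66 = 0.5287 m³/s
Panel 3-4: Δb = 0.17 m, d̄ = (1.50+1.74)/2 = 1.62, v̄ = (0.72+0.79)/2 = 0.755 → q = 0.17×1.62×0.755 = 0.2079 m³/s
Panel 4-5: Δb = 0.75 m, d̄ = (1.74+1.10)/2 = 1.42, v̄ = (0.79+0.66)/2 = 0.725 → q = 0.75×1.42×0.725 = 0.7721 m³/s
Panel 5-6: Δb = 0.16 m, d̄ = (1.10+0.00)/2 = 0.55, v̄ = (0.66+0.00)/2 = 0.33 → q = 0.16×0.55×0.33 = 0.02904 m³/s
Q = Σ q = 1.618 m³/s

1.62 m³/s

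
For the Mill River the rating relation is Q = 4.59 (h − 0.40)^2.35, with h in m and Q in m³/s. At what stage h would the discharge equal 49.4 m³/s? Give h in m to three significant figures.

3.15 m

h − h₀ = (Q/C)^(1/b) = (49.4/4.59)^(1/2.35) = 2.749 m
h = 0.40 + 2.749 = 3.149 m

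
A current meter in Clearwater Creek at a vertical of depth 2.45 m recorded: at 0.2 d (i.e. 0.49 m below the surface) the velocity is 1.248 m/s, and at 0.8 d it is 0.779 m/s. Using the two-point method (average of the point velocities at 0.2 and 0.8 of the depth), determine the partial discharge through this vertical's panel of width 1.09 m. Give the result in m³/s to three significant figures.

2.71 m³/s

v̄ = (1.248 + 0.779) / 2 = 1.014 m/s
q = v̄ × d × w = 1.014 × 2.45 × 1.09 = 2.707 m³/s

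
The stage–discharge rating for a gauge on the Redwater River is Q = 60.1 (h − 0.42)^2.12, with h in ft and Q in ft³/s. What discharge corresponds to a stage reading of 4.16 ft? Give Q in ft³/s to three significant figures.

Q = 60.1 × (4.16 − 0.42)^2.12 = 60.1 × 3.74^2.12 = 984.8 ft³/s

985 ft³/s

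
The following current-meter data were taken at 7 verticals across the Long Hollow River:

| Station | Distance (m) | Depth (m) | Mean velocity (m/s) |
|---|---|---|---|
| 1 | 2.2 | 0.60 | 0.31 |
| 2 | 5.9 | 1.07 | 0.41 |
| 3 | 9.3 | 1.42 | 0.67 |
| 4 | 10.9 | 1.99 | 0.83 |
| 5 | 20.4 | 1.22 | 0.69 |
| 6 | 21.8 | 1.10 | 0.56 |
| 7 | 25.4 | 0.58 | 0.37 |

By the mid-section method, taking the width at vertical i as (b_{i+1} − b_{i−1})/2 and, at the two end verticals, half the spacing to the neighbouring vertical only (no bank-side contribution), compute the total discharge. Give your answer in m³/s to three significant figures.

w_1 = (5.9 − 2.2)/2 = 1.85 m; q_1 = 0.31 × 0.60 × 1.85 = 0.3441 m³/s
w_2 = (9.3 − 2.2)/2 = 3.55 m; q_2 = 0.41 × 1.07 × 3.55 = 1.557 m³/s
w_3 = (10.9 − 5.9)/2 = 2.5 m; q_3 = 0.67 × 1.42 × 2.5 = 2.379 m³/s
w_4 = (20.4 − 9.3)/2 = 5.55 m; q_4 = 0.83 × 1.99 × 5.55 = 9.167 m³/s
w_5 = (21.8 − 10.9)/2 = 5.45 m; q_5 = 0.69 × 1.22 × 5.45 = 4.588 m³/s
w_6 = (25.4 − 20.4)/2 = 2.5 m; q_6 = 0.56 × 1.10 × 2.5 = 1.540 m³/s
w_7 = (25.4 − 21.8)/2 = 1.8 m; q_7 = 0.37 × 0.58 × 1.8 = 0.3863 m³/s
Q = Σ qᵢ = 19.96 m³/s

20.0 m³/s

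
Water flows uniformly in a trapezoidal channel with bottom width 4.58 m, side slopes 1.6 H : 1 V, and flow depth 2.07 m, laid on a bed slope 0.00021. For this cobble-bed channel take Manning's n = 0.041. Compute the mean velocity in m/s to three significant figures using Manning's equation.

A = (b + z·y)·y = (4.58 + 1.6×2.07)×2.07 = 16.34 m²
P = b + 2y√(1+z²) = 4.58 + 2×2.07×√(1+1.6²) = 12.39 m
R = A/P = 16.34/12.39 = 1.318 m
Q = (1/n)·A·R^(2/3)·S^(1/2) = (1/0.041) × 16.34 × 1.318^(2/3) × 0.00021^(1/2) = 6.942 m³/s
V = Q/A = 6.942/16.34 = 0.4250 m/s

0.425 m/s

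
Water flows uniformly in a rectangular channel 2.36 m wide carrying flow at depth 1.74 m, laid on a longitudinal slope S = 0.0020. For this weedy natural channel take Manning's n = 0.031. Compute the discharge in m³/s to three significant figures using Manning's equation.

4.68 m³/s

A = b·y = 2.36 × 1.74 = 4.106 m²
P = b + 2y = 2.36 + 2×1.74 = 5.840 m
R = A/P = 4.106/5.840 = 0.7032 m
Q = (1/n)·A·R^(2/3)·S^(1/2) = (1/0.031) × 4.106 × 0.7032^(2/3) × 0.0020^(1/2) = 4.684 m³/s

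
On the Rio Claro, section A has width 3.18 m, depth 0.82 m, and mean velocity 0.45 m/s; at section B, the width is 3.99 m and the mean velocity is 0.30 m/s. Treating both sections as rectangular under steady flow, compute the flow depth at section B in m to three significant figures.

Q = A₁V₁ = (3.18×0.82) × 0.45 = 1.173 m³/s
d₂ = Q/(b₂ V₂) = 1.173/(3.99×0.30) = 0.9803 m

0.980 m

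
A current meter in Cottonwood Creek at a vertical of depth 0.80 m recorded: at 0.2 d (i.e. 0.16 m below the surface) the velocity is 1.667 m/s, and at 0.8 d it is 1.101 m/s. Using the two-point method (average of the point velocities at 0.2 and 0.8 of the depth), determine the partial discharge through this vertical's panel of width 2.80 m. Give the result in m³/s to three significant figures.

3.10 m³/s

v̄ = (1.667 + 1.101) / 2 = 1.384 m/s
q = v̄ × d × w = 1.384 × 0.80 × 2.80 = 3.100 m³/s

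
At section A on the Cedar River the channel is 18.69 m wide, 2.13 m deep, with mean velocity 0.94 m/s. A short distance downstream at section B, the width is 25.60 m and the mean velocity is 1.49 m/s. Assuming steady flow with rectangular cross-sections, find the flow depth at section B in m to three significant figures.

Q = A₁V₁ = (18.69×2.13) × 0.94 = 37.42 m³/s
d₂ = Q/(b₂ V₂) = 37.42/(25.60×1.49) = 0.9810 m

0.981 m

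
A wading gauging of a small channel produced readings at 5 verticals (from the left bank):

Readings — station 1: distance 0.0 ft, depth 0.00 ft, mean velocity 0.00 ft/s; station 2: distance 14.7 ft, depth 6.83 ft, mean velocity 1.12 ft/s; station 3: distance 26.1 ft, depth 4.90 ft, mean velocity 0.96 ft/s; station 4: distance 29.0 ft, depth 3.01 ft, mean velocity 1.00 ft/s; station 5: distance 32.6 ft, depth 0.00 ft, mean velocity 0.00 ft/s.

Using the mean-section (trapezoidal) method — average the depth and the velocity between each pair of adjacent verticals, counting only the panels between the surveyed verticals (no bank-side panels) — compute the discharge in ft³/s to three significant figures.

Panel 1-2: Δb = 14.7 ft, d̄ = (0.00+6.83)/2 = 3.415, v̄ = (0.00+1.12)/2 = 0.56 → q = 14.7×3.415×0.56 = 28.11 ft³/s
Panel 2-3: Δb = 11.4 ft, d̄ = (6.83+4.90)/2 = 5.865, v̄ = (1.12+0.96)/2 = 1.04 → q = 11.4×5.865×1.04 = 69.54 ft³/s
Panel 3-4: Δb = 2.9 ft, d̄ = (4.90+3.01)/2 = 3.955, v̄ = (0.96+1.00)/2 = 0.98 → q = 2.9×3.955×0.98 = 11.24 ft³/s
Panel 4-5: Δb = 3.6 ft, d̄ = (3.01+0.00)/2 = 1.505, v̄ = (1.00+0.00)/2 = 0.5 → q = 3.6×1.505×0.5 = 2.709 ft³/s
Q = Σ q = 111.6 ft³/s

112 ft³/s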